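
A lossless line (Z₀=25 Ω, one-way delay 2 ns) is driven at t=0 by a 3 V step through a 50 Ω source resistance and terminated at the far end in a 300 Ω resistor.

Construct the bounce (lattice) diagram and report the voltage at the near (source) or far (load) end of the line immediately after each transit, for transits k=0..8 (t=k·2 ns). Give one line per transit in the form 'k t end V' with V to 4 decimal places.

Γ_L=0.846154, Γ_S=0.333333; launch V₁=3·25/75=1.000000
k=0 src: V=1.0000
k=1 load: inc=1.000000, refl=1.000000·0.846154=0.8462; V=0.000000+1.000000+0.846154=1.8462
k=2 src: inc=0.846154, refl=0.846154·0.333333=0.2821; V=1.000000+0.846154+0.282051=2.1282
k=3 load: inc=0.282051, refl=0.282051·0.846154=0.2387; V=1.846154+0.282051+0.238659=2.3669
k=4 src: inc=0.238659, refl=0.238659·0.333333=0.0796; V=2.128205+0.238659+0.079553=2.4464
k=5 load: inc=0.079553, refl=0.079553·0.846154=0.0673; V=2.366864+0.079553+0.067314=2.5137
k=6 src: inc=0.067314, refl=0.067314·0.333333=0.0224; V=2.446417+0.067314+0.022438=2.5362
k=7 load: inc=0.022438, refl=0.022438·0.846154=0.0190; V=2.513731+0.022438+0.018986=2.5552
k=8 src: inc=0.018986, refl=0.018986·0.333333=0.0063; V=2.536169+0.018986+0.006329=2.5615

0 0 source 1.0000
1 2 load 1.8462
2 4 source 2.1282
3 6 load 2.3669
4 8 source 2.4464
5 10 load 2.5137
6 12 source 2.5362
7 14 load 2.5552
8 16 source 2.5615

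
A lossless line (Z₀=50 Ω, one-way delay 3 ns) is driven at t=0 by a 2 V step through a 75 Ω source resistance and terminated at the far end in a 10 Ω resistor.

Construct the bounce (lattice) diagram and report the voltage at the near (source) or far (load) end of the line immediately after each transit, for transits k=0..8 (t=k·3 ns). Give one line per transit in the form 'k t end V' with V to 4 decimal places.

0 0 source 0.8000
1 3 load 0.2667
2 6 source 0.1600
3 9 load 0.2311
4 12 source 0.2453
5 15 load 0.2359
6 18 source 0.2340
7 21 load 0.2352
8 24 source 0.2355

Γ_L=-0.666667, Γ_S=0.200000; launch V₁=2·50/125=0.800000
k=0 src: V=0.8000
k=1 load: inc=0.800000, refl=0.800000·-0.666667=-0.5333; V=0.000000+0.800000+-0.533333=0.2667
k=2 src: inc=-0.533333, refl=-0.533333·0.200000=-0.1067; V=0.800000+-0.533333+-0.106667=0.1600
k=3 load: inc=-0.106667, refl=-0.106667·-0.666667=0.0711; V=0.266667+-0.106667+0.071111=0.2311
k=4 src: inc=0.071111, refl=0.071111·0.200000=0.0142; V=0.160000+0.071111+0.014222=0.2453
k=5 load: inc=0.014222, refl=0.014222·-0.666667=-0.0095; V=0.231111+0.014222+-0.009481=0.2359
k=6 src: inc=-0.009481, refl=-0.009481·0.200000=-0.0019; V=0.245333+-0.009481+-0.001896=0.2340
k=7 load: inc=-0.001896, refl=-0.001896·-0.666667=0.0013; V=0.235852+-0.001896+0.001264=0.2352
k=8 src: inc=0.001264, refl=0.001264·0.200000=0.0003; V=0.233956+0.001264+0.000253=0.2355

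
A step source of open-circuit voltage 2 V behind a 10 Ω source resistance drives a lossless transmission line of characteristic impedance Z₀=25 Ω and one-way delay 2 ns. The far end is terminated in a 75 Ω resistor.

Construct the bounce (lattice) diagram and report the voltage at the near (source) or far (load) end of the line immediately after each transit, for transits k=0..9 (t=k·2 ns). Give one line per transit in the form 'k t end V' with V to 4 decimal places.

Γ_L=0.500000, Γ_S=-0.428571; launch V₁=2·25/35=1.428571
k=0 src: V=1.4286
k=1 load: inc=1.428571, refl=1.428571·0.500000=0.7143; V=0.000000+1.428571+0.714286=2.1429
k=2 src: inc=0.714286, refl=0.714286·-0.428571=-0.3061; V=1.428571+0.714286+-0.306122=1.8367
k=3 load: inc=-0.306122, refl=-0.306122·0.500000=-0.1531; V=2.142857+-0.306122+-0.153061=1.6837
k=4 src: inc=-0.153061, refl=-0.153061·-0.428571=0.0656; V=1.836735+-0.153061+0.065598=1.7493
k=5 load: inc=0.065598, refl=0.065598·0.500000=0.0328; V=1.683673+0.065598+0.032799=1.7821
k=6 src: inc=0.032799, refl=0.032799·-0.428571=-0.0141; V=1.749271+0.032799+-0.014057=1.7680
k=7 load: inc=-0.014057, refl=-0.014057·0.500000=-0.0070; V=1.782070+-0.014057+-0.007028=1.7610
k=8 src: inc=-0.007028, refl=-0.007028·-0.428571=0.0030; V=1.768013+-0.007028+0.003012=1.7640
k=9 load: inc=0.003012, refl=0.003012·0.500000=0.0015; V=1.760985+0.003012+0.001506=1.7655

0 0 source 1.4286
1 2 load 2.1429
2 4 source 1.8367
3 6 load 1.6837
4 8 source 1.7493
5 10 load 1.7821
6 12 source 1.7680
7 14 load 1.7610
8 16 source 1.7640
9 18 load 1.7655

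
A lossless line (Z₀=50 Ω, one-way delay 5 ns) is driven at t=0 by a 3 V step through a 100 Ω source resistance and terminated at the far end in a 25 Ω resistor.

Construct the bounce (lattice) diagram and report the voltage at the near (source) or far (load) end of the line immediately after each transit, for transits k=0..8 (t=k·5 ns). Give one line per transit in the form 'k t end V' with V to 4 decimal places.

0 0 source 1.0000
1 5 load 0.6667
2 10 source 0.5556
3 15 load 0.5926
4 20 source 0.6049
5 25 load 0.6008
6 30 source 0.5995
7 35 load 0.5999
8 40 source 0.6001

Γ_L=-0.333333, Γ_S=0.333333; launch V₁=3·50/150=1.000000
k=0 src: V=1.0000
k=1 load: inc=1.000000, refl=1.000000·-0.333333=-0.3333; V=0.000000+1.000000+-0.333333=0.6667
k=2 src: inc=-0.333333, refl=-0.333333·0.333333=-0.1111; V=1.000000+-0.333333+-0.111111=0.5556
k=3 load: inc=-0.111111, refl=-0.111111·-0.333333=0.0370; V=0.666667+-0.111111+0.037037=0.5926
k=4 src: inc=0.037037, refl=0.037037·0.333333=0.0123; V=0.555556+0.037037+0.012346=0.6049
k=5 load: inc=0.012346, refl=0.012346·-0.333333=-0.0041; V=0.592593+0.012346+-0.004115=0.6008
k=6 src: inc=-0.004115, refl=-0.004115·0.333333=-0.0014; V=0.604938+-0.004115+-0.001372=0.5995
k=7 load: inc=-0.001372, refl=-0.001372·-0.333333=0.0005; V=0.600823+-0.001372+0.000457=0.5999
k=8 src: inc=0.000457, refl=0.000457·0.333333=0.0002; V=0.599451+0.000457+0.000152=0.6001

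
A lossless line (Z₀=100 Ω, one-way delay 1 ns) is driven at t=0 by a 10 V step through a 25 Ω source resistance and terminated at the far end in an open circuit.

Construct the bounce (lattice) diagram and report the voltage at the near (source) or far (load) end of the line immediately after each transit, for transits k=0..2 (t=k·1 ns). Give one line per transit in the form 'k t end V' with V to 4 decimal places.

Γ_L=1.000000, Γ_S=-0.600000; launch V₁=10·100/125=8.000000
k=0 src: V=8.0000
k=1 load: inc=8.000000, refl=8.000000·1.000000=8.0000; V=0.000000+8.000000+8.000000=16.0000
k=2 src: inc=8.000000, refl=8.000000·-0.600000=-4.8000; V=8.000000+8.000000+-4.800000=11.2000

0 0 source 8.0000
1 1 load 16.0000
2 2 source 11.2000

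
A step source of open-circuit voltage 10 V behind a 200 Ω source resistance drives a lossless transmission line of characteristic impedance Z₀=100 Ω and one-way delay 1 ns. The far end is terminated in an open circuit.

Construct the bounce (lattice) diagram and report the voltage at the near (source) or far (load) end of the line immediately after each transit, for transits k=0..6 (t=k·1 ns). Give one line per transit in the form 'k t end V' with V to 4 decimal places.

0 0 source 3.3333
1 1 load 6.6667
2 2 source 7.7778
3 3 load 8.8889
4 4 source 9.2593
5 5 load 9.6296
6 6 source 9.7531

Γ_L=1.000000, Γ_S=0.333333; launch V₁=10·100/300=3.333333
k=0 src: V=3.3333
k=1 load: inc=3.333333, refl=3.333333·1.000000=3.3333; V=0.000000+3.333333+3.333333=6.6667
k=2 src: inc=3.333333, refl=3.333333·0.333333=1.1111; V=3.333333+3.333333+1.111111=7.7778
k=3 load: inc=1.111111, refl=1.111111·1.000000=1.1111; V=6.666667+1.111111+1.111111=8.8889
k=4 src: inc=1.111111, refl=1.111111·0.333333=0.3704; V=7.777778+1.111111+0.370370=9.2593
k=5 load: inc=0.370370, refl=0.370370·1.000000=0.3704; V=8.888889+0.370370+0.370370=9.6296
k=6 src: inc=0.370370, refl=0.370370·0.333333=0.1235; V=9.259259+0.370370+0.123457=9.7531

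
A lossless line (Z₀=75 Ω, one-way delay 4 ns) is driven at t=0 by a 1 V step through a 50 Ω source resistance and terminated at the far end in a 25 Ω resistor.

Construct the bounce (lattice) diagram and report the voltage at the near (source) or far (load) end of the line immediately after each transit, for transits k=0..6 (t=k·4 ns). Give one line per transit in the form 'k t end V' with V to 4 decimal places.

0 0 source 0.6000
1 4 load 0.3000
2 8 source 0.3600
3 12 load 0.3300
4 16 source 0.3360
5 20 load 0.3330
6 24 source 0.3336

Γ_L=-0.500000, Γ_S=-0.200000; launch V₁=1·75/125=0.600000
k=0 src: V=0.6000
k=1 load: inc=0.600000, refl=0.600000·-0.500000=-0.3000; V=0.000000+0.600000+-0.300000=0.3000
k=2 src: inc=-0.300000, refl=-0.300000·-0.200000=0.0600; V=0.600000+-0.300000+0.060000=0.3600
k=3 load: inc=0.060000, refl=0.060000·-0.500000=-0.0300; V=0.300000+0.060000+-0.030000=0.3300
k=4 src: inc=-0.030000, refl=-0.030000·-0.200000=0.0060; V=0.360000+-0.030000+0.006000=0.3360
k=5 load: inc=0.006000, refl=0.006000·-0.500000=-0.0030; V=0.330000+0.006000+-0.003000=0.3330
k=6 src: inc=-0.003000, refl=-0.003000·-0.200000=0.0006; V=0.336000+-0.003000+0.000600=0.3336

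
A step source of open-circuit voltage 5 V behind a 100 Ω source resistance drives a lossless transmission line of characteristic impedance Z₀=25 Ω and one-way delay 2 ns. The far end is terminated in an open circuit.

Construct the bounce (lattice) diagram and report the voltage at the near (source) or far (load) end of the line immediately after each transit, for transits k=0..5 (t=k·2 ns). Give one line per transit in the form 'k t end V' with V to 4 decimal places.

Γ_L=1.000000, Γ_S=0.600000; launch V₁=5·25/125=1.000000
k=0 src: V=1.0000
k=1 load: inc=1.000000, refl=1.000000·1.000000=1.0000; V=0.000000+1.000000+1.000000=2.0000
k=2 src: inc=1.000000, refl=1.000000·0.600000=0.6000; V=1.000000+1.000000+0.600000=2.6000
k=3 load: inc=0.600000, refl=0.600000·1.000000=0.6000; V=2.000000+0.600000+0.600000=3.2000
k=4 src: inc=0.600000, refl=0.600000·0.600000=0.3600; V=2.600000+0.600000+0.360000=3.5600
k=5 load: inc=0.360000, refl=0.360000·1.000000=0.3600; V=3.200000+0.360000+0.360000=3.9200

0 0 source 1.0000
1 2 load 2.0000
2 4 source 2.6000
3 6 load 3.2000
4 8 source 3.5600
5 10 load 3.9200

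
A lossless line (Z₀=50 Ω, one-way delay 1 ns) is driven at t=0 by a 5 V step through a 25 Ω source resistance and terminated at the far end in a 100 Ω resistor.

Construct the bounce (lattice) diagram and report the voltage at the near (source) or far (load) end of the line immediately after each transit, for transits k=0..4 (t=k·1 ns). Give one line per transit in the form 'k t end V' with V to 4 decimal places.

Γ_L=0.333333, Γ_S=-0.333333; launch V₁=5·50/75=3.333333
k=0 src: V=3.3333
k=1 load: inc=3.333333, refl=3.333333·0.333333=1.1111; V=0.000000+3.333333+1.111111=4.4444
k=2 src: inc=1.111111, refl=1.111111·-0.333333=-0.3704; V=3.333333+1.111111+-0.370370=4.0741
k=3 load: inc=-0.370370, refl=-0.370370·0.333333=-0.1235; V=4.444444+-0.370370+-0.123457=3.9506
k=4 src: inc=-0.123457, refl=-0.123457·-0.333333=0.0412; V=4.074074+-0.123457+0.041152=3.9918

0 0 source 3.3333
1 1 load 4.4444
2 2 source 4.0741
3 3 load 3.9506
4 4 source 3.9918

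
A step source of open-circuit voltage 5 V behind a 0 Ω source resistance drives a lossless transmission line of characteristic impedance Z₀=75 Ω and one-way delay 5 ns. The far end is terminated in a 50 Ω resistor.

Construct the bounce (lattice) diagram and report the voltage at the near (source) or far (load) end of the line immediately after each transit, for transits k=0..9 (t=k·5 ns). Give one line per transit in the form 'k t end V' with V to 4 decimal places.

0 0 source 5.0000
1 5 load 4.0000
2 10 source 5.0000
3 15 load 4.8000
4 20 source 5.0000
5 25 load 4.9600
6 30 source 5.0000
7 35 load 4.9920
8 40 source 5.0000
9 45 load 4.9984

Γ_L=-0.200000, Γ_S=-1.000000; launch V₁=5·75/75=5.000000
k=0 src: V=5.0000
k=1 load: inc=5.000000, refl=5.000000·-0.200000=-1.0000; V=0.000000+5.000000+-1.000000=4.0000
k=2 src: inc=-1.000000, refl=-1.000000·-1.000000=1.0000; V=5.000000+-1.000000+1.000000=5.0000
k=3 load: inc=1.000000, refl=1.000000·-0.200000=-0.2000; V=4.000000+1.000000+-0.200000=4.8000
k=4 src: inc=-0.200000, refl=-0.200000·-1.000000=0.2000; V=5.000000+-0.200000+0.200000=5.0000
k=5 load: inc=0.200000, refl=0.200000·-0.200000=-0.0400; V=4.800000+0.200000+-0.040000=4.9600
k=6 src: inc=-0.040000, refl=-0.040000·-1.000000=0.0400; V=5.000000+-0.040000+0.040000=5.0000
k=7 load: inc=0.040000, refl=0.040000·-0.200000=-0.0080; V=4.960000+0.040000+-0.008000=4.9920
k=8 src: inc=-0.008000, refl=-0.008000·-1.000000=0.0080; V=5.000000+-0.008000+0.008000=5.0000
k=9 load: inc=0.008000, refl=0.008000·-0.200000=-0.0016; V=4.992000+0.008000+-0.001600=4.9984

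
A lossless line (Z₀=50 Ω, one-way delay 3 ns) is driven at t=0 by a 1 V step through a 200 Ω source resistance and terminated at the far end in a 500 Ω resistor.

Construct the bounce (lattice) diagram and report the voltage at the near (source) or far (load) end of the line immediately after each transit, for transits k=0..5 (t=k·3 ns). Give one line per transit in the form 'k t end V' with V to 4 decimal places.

0 0 source 0.2000
1 3 load 0.3636
2 6 source 0.4618
3 9 load 0.5421
4 12 source 0.5903
5 15 load 0.6298

Γ_L=0.818182, Γ_S=0.600000; launch V₁=1·50/250=0.200000
k=0 src: V=0.2000
k=1 load: inc=0.200000, refl=0.200000·0.818182=0.1636; V=0.000000+0.200000+0.163636=0.3636
k=2 src: inc=0.163636, refl=0.163636·0.600000=0.0982; V=0.200000+0.163636+0.098182=0.4618
k=3 load: inc=0.098182, refl=0.098182·0.818182=0.0803; V=0.363636+0.098182+0.080331=0.5421
k=4 src: inc=0.080331, refl=0.080331·0.600000=0.0482; V=0.461818+0.080331+0.048198=0.5903
k=5 load: inc=0.048198, refl=0.048198·0.818182=0.0394; V=0.542149+0.048198+0.039435=0.6298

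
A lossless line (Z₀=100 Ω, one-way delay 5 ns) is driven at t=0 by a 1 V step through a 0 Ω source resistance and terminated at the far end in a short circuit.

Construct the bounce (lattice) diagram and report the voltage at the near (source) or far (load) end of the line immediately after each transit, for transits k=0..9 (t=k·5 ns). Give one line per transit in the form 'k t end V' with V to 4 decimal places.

0 0 source 1.0000
1 5 load 0.0000
2 10 source 1.0000
3 15 load 0.0000
4 20 source 1.0000
5 25 load 0.0000
6 30 source 1.0000
7 35 load 0.0000
8 40 source 1.0000
9 45 load 0.0000

Γ_L=-1.000000, Γ_S=-1.000000; launch V₁=1·100/100=1.000000
k=0 src: V=1.0000
k=1 load: inc=1.000000, refl=1.000000·-1.000000=-1.0000; V=0.000000+1.000000+-1.000000=0.0000
k=2 src: inc=-1.000000, refl=-1.000000·-1.000000=1.0000; V=1.000000+-1.000000+1.000000=1.0000
k=3 load: inc=1.000000, refl=1.000000·-1.000000=-1.0000; V=0.000000+1.000000+-1.000000=0.0000
k=4 src: inc=-1.000000, refl=-1.000000·-1.000000=1.0000; V=1.000000+-1.000000+1.000000=1.0000
k=5 load: inc=1.000000, refl=1.000000·-1.000000=-1.0000; V=0.000000+1.000000+-1.000000=0.0000
k=6 src: inc=-1.000000, refl=-1.000000·-1.000000=1.0000; V=1.000000+-1.000000+1.000000=1.0000
k=7 load: inc=1.000000, refl=1.000000·-1.000000=-1.0000; V=0.000000+1.000000+-1.000000=0.0000
k=8 src: inc=-1.000000, refl=-1.000000·-1.000000=1.0000; V=1.000000+-1.000000+1.000000=1.0000
k=9 load: inc=1.000000, refl=1.000000·-1.000000=-1.0000; V=0.000000+1.000000+-1.000000=0.0000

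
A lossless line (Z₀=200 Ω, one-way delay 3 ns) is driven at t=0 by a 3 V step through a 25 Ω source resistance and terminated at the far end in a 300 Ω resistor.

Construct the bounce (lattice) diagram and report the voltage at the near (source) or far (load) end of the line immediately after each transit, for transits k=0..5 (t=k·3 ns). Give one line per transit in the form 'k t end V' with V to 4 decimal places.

0 0 source 2.6667
1 3 load 3.2000
2 6 source 2.7852
3 9 load 2.7022
4 12 source 2.7667
5 15 load 2.7797

Γ_L=0.200000, Γ_S=-0.777778; launch V₁=3·200/225=2.666667
k=0 src: V=2.6667
k=1 load: inc=2.666667, refl=2.666667·0.200000=0.5333; V=0.000000+2.666667+0.533333=3.2000
k=2 src: inc=0.533333, refl=0.533333·-0.777778=-0.4148; V=2.666667+0.533333+-0.414815=2.7852
k=3 load: inc=-0.414815, refl=-0.414815·0.200000=-0.0830; V=3.200000+-0.414815+-0.082963=2.7022
k=4 src: inc=-0.082963, refl=-0.082963·-0.777778=0.0645; V=2.785185+-0.082963+0.064527=2.7667
k=5 load: inc=0.064527, refl=0.064527·0.200000=0.0129; V=2.702222+0.064527+0.012905=2.7797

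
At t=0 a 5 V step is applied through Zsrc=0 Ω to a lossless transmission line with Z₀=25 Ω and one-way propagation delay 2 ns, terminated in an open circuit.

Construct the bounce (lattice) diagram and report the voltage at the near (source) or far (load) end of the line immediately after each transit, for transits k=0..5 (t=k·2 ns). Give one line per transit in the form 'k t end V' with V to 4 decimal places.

0 0 source 5.0000
1 2 load 10.0000
2 4 source 5.0000
3 6 load 0.0000
4 8 source 5.0000
5 10 load 10.0000

Γ_L=1.000000, Γ_S=-1.000000; launch V₁=5·25/25=5.000000
k=0 src: V=5.0000
k=1 load: inc=5.000000, refl=5.000000·1.000000=5.0000; V=0.000000+5.000000+5.000000=10.0000
k=2 src: inc=5.000000, refl=5.000000·-1.000000=-5.0000; V=5.000000+5.000000+-5.000000=5.0000
k=3 load: inc=-5.000000, refl=-5.000000·1.000000=-5.0000; V=10.000000+-5.000000+-5.000000=0.0000
k=4 src: inc=-5.000000, refl=-5.000000·-1.000000=5.0000; V=5.000000+-5.000000+5.000000=5.0000
k=5 load: inc=5.000000, refl=5.000000·1.000000=5.0000; V=0.000000+5.000000+5.000000=10.0000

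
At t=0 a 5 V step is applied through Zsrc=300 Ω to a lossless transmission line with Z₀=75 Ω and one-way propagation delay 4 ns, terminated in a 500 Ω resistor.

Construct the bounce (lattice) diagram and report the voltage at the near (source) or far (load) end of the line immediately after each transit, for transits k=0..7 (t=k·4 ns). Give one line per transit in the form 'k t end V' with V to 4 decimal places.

Γ_L=0.739130, Γ_S=0.600000; launch V₁=5·75/375=1.000000
k=0 src: V=1.0000
k=1 load: inc=1.000000, refl=1.000000·0.739130=0.7391; V=0.000000+1.000000+0.739130=1.7391
k=2 src: inc=0.739130, refl=0.739130·0.600000=0.4435; V=1.000000+0.739130+0.443478=2.1826
k=3 load: inc=0.443478, refl=0.443478·0.739130=0.3278; V=1.739130+0.443478+0.327788=2.5104
k=4 src: inc=0.327788, refl=0.327788·0.600000=0.1967; V=2.182609+0.327788+0.196673=2.7071
k=5 load: inc=0.196673, refl=0.196673·0.739130=0.1454; V=2.510397+0.196673+0.145367=2.8524
k=6 src: inc=0.145367, refl=0.145367·0.600000=0.0872; V=2.707070+0.145367+0.087220=2.9397
k=7 load: inc=0.087220, refl=0.087220·0.739130=0.0645; V=2.852437+0.087220+0.064467=3.0041

0 0 source 1.0000
1 4 load 1.7391
2 8 source 2.1826
3 12 load 2.5104
4 16 source 2.7071
5 20 load 2.8524
6 24 source 2.9397
7 28 load 3.0041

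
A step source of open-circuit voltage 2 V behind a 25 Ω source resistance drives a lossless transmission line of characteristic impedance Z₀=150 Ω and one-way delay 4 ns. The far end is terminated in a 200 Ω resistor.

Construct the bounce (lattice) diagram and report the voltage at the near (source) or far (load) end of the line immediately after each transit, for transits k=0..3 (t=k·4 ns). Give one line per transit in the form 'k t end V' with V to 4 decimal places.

Γ_L=0.142857, Γ_S=-0.714286; launch V₁=2·150/175=1.714286
k=0 src: V=1.7143
k=1 load: inc=1.714286, refl=1.714286·0.142857=0.2449; V=0.000000+1.714286+0.244898=1.9592
k=2 src: inc=0.244898, refl=0.244898·-0.714286=-0.1749; V=1.714286+0.244898+-0.174927=1.7843
k=3 load: inc=-0.174927, refl=-0.174927·0.142857=-0.0250; V=1.959184+-0.174927+-0.024990=1.7593

0 0 source 1.7143
1 4 load 1.9592
2 8 source 1.7843
3 12 load 1.7593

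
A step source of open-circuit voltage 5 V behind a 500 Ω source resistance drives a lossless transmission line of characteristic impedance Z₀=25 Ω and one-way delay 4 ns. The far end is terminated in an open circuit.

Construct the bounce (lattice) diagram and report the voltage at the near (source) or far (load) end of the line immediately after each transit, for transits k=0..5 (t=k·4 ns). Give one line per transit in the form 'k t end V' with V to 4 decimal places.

Γ_L=1.000000, Γ_S=0.904762; launch V₁=5·25/525=0.238095
k=0 src: V=0.2381
k=1 load: inc=0.238095, refl=0.238095·1.000000=0.2381; V=0.000000+0.238095+0.238095=0.4762
k=2 src: inc=0.238095, refl=0.238095·0.904762=0.2154; V=0.238095+0.238095+0.215420=0.6916
k=3 load: inc=0.215420, refl=0.215420·1.000000=0.2154; V=0.476190+0.215420+0.215420=0.9070
k=4 src: inc=0.215420, refl=0.215420·0.904762=0.1949; V=0.691610+0.215420+0.194903=1.1019
k=5 load: inc=0.194903, refl=0.194903·1.000000=0.1949; V=0.907029+0.194903+0.194903=1.2968

0 0 source 0.2381
1 4 load 0.4762
2 8 source 0.6916
3 12 load 0.9070
4 16 source 1.1019
5 20 load 1.2968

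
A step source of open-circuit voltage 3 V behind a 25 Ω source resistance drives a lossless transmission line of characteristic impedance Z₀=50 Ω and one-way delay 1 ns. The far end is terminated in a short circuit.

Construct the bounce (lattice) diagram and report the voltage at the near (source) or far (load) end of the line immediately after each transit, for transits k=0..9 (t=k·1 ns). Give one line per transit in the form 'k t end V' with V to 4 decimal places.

0 0 source 2.0000
1 1 load 0.0000
2 2 source 0.6667
3 3 load 0.0000
4 4 source 0.2222
5 5 load 0.0000
6 6 source 0.0741
7 7 load 0.0000
8 8 source 0.0247
9 9 load 0.0000

Γ_L=-1.000000, Γ_S=-0.333333; launch V₁=3·50/75=2.000000
k=0 src: V=2.0000
k=1 load: inc=2.000000, refl=2.000000·-1.000000=-2.0000; V=0.000000+2.000000+-2.000000=0.0000
k=2 src: inc=-2.000000, refl=-2.000000·-0.333333=0.6667; V=2.000000+-2.000000+0.666667=0.6667
k=3 load: inc=0.666667, refl=0.666667·-1.000000=-0.6667; V=0.000000+0.666667+-0.666667=0.0000
k=4 src: inc=-0.666667, refl=-0.666667·-0.333333=0.2222; V=0.666667+-0.666667+0.222222=0.2222
k=5 load: inc=0.222222, refl=0.222222·-1.000000=-0.2222; V=0.000000+0.222222+-0.222222=0.0000
k=6 src: inc=-0.222222, refl=-0.222222·-0.333333=0.0741; V=0.222222+-0.222222+0.074074=0.0741
k=7 load: inc=0.074074, refl=0.074074·-1.000000=-0.0741; V=0.000000+0.074074+-0.074074=0.0000
k=8 src: inc=-0.074074, refl=-0.074074·-0.333333=0.0247; V=0.074074+-0.074074+0.024691=0.0247
k=9 load: inc=0.024691, refl=0.024691·-1.000000=-0.0247; V=0.000000+0.024691+-0.024691=0.0000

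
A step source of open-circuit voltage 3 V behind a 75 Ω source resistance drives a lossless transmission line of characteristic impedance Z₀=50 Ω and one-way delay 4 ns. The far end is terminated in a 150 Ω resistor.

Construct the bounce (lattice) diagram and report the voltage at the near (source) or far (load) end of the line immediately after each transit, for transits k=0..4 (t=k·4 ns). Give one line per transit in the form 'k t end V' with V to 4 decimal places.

0 0 source 1.2000
1 4 load 1.8000
2 8 source 1.9200
3 12 load 1.9800
4 16 source 1.9920

Γ_L=0.500000, Γ_S=0.200000; launch V₁=3·50/125=1.200000
k=0 src: V=1.2000
k=1 load: inc=1.200000, refl=1.200000·0.500000=0.6000; V=0.000000+1.200000+0.600000=1.8000
k=2 src: inc=0.600000, refl=0.600000·0.200000=0.1200; V=1.200000+0.600000+0.120000=1.9200
k=3 load: inc=0.120000, refl=0.120000·0.500000=0.0600; V=1.800000+0.120000+0.060000=1.9800
k=4 src: inc=0.060000, refl=0.060000·0.200000=0.0120; V=1.920000+0.060000+0.012000=1.9920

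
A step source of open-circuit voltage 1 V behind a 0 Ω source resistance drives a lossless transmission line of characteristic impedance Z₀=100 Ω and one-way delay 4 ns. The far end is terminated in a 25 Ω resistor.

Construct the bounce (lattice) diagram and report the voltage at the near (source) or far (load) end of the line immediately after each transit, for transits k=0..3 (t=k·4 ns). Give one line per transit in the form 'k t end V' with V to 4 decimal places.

0 0 source 1.0000
1 4 load 0.4000
2 8 source 1.0000
3 12 load 0.6400

Γ_L=-0.600000, Γ_S=-1.000000; launch V₁=1·100/100=1.000000
k=0 src: V=1.0000
k=1 load: inc=1.000000, refl=1.000000·-0.600000=-0.6000; V=0.000000+1.000000+-0.600000=0.4000
k=2 src: inc=-0.600000, refl=-0.600000·-1.000000=0.6000; V=1.000000+-0.600000+0.600000=1.0000
k=3 load: inc=0.600000, refl=0.600000·-0.600000=-0.3600; V=0.400000+0.600000+-0.360000=0.6400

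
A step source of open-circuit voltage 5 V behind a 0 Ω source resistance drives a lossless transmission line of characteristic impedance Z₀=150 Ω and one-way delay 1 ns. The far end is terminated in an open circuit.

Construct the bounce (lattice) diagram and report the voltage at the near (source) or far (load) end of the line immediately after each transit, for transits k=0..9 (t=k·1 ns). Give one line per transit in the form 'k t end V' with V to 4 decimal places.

0 0 source 5.0000
1 1 load 10.0000
2 2 source 5.0000
3 3 load 0.0000
4 4 source 5.0000
5 5 load 10.0000
6 6 source 5.0000
7 7 load 0.0000
8 8 source 5.0000
9 9 load 10.0000

Γ_L=1.000000, Γ_S=-1.000000; launch V₁=5·150/150=5.000000
k=0 src: V=5.0000
k=1 load: inc=5.000000, refl=5.000000·1.000000=5.0000; V=0.000000+5.000000+5.000000=10.0000
k=2 src: inc=5.000000, refl=5.000000·-1.000000=-5.0000; V=5.000000+5.000000+-5.000000=5.0000
k=3 load: inc=-5.000000, refl=-5.000000·1.000000=-5.0000; V=10.000000+-5.000000+-5.000000=0.0000
k=4 src: inc=-5.000000, refl=-5.000000·-1.000000=5.0000; V=5.000000+-5.000000+5.000000=5.0000
k=5 load: inc=5.000000, refl=5.000000·1.000000=5.0000; V=0.000000+5.000000+5.000000=10.0000
k=6 src: inc=5.000000, refl=5.000000·-1.000000=-5.0000; V=5.000000+5.000000+-5.000000=5.0000
k=7 load: inc=-5.000000, refl=-5.000000·1.000000=-5.0000; V=10.000000+-5.000000+-5.000000=0.0000
k=8 src: inc=-5.000000, refl=-5.000000·-1.000000=5.0000; V=5.000000+-5.000000+5.000000=5.0000
k=9 load: inc=5.000000, refl=5.000000·1.000000=5.0000; V=0.000000+5.000000+5.000000=10.0000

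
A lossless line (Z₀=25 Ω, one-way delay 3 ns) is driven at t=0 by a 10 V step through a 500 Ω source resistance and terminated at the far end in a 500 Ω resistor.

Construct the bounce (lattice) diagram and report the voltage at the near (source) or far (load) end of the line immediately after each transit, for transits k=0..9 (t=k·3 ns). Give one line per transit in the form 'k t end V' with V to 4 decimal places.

Γ_L=0.904762, Γ_S=0.904762; launch V₁=10·25/525=0.476190
k=0 src: V=0.4762
k=1 load: inc=0.476190, refl=0.476190·0.904762=0.4308; V=0.000000+0.476190+0.430839=0.9070
k=2 src: inc=0.430839, refl=0.430839·0.904762=0.3898; V=0.476190+0.430839+0.389807=1.2968
k=3 load: inc=0.389807, refl=0.389807·0.904762=0.3527; V=0.907029+0.389807+0.352682=1.6495
k=4 src: inc=0.352682, refl=0.352682·0.904762=0.3191; V=1.296836+0.352682+0.319093=1.9686
k=5 load: inc=0.319093, refl=0.319093·0.904762=0.2887; V=1.649518+0.319093+0.288704=2.2573
k=6 src: inc=0.288704, refl=0.288704·0.904762=0.2612; V=1.968612+0.288704+0.261208=2.5185
k=7 load: inc=0.261208, refl=0.261208·0.904762=0.2363; V=2.257316+0.261208+0.236331=2.7549
k=8 src: inc=0.236331, refl=0.236331·0.904762=0.2138; V=2.518524+0.236331+0.213823=2.9687
k=9 load: inc=0.213823, refl=0.213823·0.904762=0.1935; V=2.754855+0.213823+0.193459=3.1621

0 0 source 0.4762
1 3 load 0.9070
2 6 source 1.2968
3 9 load 1.6495
4 12 source 1.9686
5 15 load 2.2573
6 18 source 2.5185
7 21 load 2.7549
8 24 source 2.9687
9 27 load 3.1621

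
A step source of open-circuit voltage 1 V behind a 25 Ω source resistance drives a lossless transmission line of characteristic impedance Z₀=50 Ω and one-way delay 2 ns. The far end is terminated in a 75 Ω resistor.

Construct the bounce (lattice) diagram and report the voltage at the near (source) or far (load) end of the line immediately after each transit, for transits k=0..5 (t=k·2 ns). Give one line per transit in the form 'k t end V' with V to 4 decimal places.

0 0 source 0.6667
1 2 load 0.8000
2 4 source 0.7556
3 6 load 0.7467
4 8 source 0.7496
5 10 load 0.7502

Γ_L=0.200000, Γ_S=-0.333333; launch V₁=1·50/75=0.666667
k=0 src: V=0.6667
k=1 load: inc=0.666667, refl=0.666667·0.200000=0.1333; V=0.000000+0.666667+0.133333=0.8000
k=2 src: inc=0.133333, refl=0.133333·-0.333333=-0.0444; V=0.666667+0.133333+-0.044444=0.7556
k=3 load: inc=-0.044444, refl=-0.044444·0.200000=-0.0089; V=0.800000+-0.044444+-0.008889=0.7467
k=4 src: inc=-0.008889, refl=-0.008889·-0.333333=0.0030; V=0.755556+-0.008889+0.002963=0.7496
k=5 load: inc=0.002963, refl=0.002963·0.200000=0.0006; V=0.746667+0.002963+0.000593=0.7502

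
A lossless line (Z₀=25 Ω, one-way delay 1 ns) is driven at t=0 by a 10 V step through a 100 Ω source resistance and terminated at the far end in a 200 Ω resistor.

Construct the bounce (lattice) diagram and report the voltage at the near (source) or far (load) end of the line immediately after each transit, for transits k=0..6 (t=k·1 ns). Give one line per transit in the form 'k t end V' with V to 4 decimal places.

Γ_L=0.777778, Γ_S=0.600000; launch V₁=10·25/125=2.000000
k=0 src: V=2.0000
k=1 load: inc=2.000000, refl=2.000000·0.777778=1.5556; V=0.000000+2.000000+1.555556=3.5556
k=2 src: inc=1.555556, refl=1.555556·0.600000=0.9333; V=2.000000+1.555556+0.933333=4.4889
k=3 load: inc=0.933333, refl=0.933333·0.777778=0.7259; V=3.555556+0.933333+0.725926=5.2148
k=4 src: inc=0.725926, refl=0.725926·0.600000=0.4356; V=4.488889+0.725926+0.435556=5.6504
k=5 load: inc=0.435556, refl=0.435556·0.777778=0.3388; V=5.214815+0.435556+0.338765=5.9891
k=6 src: inc=0.338765, refl=0.338765·0.600000=0.2033; V=5.650370+0.338765+0.203259=6.1924

0 0 source 2.0000
1 1 load 3.5556
2 2 source 4.4889
3 3 load 5.2148
4 4 source 5.6504
5 5 load 5.9891
6 6 source 6.1924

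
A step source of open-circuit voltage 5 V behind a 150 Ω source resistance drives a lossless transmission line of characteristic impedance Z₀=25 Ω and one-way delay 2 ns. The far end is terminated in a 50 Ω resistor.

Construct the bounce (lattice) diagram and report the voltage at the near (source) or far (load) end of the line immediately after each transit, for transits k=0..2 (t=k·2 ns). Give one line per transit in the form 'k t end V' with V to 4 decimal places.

Γ_L=0.333333, Γ_S=0.714286; launch V₁=5·25/175=0.714286
k=0 src: V=0.7143
k=1 load: inc=0.714286, refl=0.714286·0.333333=0.2381; V=0.000000+0.714286+0.238095=0.9524
k=2 src: inc=0.238095, refl=0.238095·0.714286=0.1701; V=0.714286+0.238095+0.170068=1.1224

0 0 source 0.7143
1 2 load 0.9524
2 4 source 1.1224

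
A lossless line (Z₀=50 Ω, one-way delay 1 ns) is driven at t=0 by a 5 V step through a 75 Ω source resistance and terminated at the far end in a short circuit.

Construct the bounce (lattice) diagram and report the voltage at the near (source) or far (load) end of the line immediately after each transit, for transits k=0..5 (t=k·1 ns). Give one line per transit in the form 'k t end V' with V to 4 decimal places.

0 0 source 2.0000
1 1 load 0.0000
2 2 source -0.4000
3 3 load 0.0000
4 4 source 0.0800
5 5 load 0.0000

Γ_L=-1.000000, Γ_S=0.200000; launch V₁=5·50/125=2.000000
k=0 src: V=2.0000
k=1 load: inc=2.000000, refl=2.000000·-1.000000=-2.0000; V=0.000000+2.000000+-2.000000=0.0000
k=2 src: inc=-2.000000, refl=-2.000000·0.200000=-0.4000; V=2.000000+-2.000000+-0.400000=-0.4000
k=3 load: inc=-0.400000, refl=-0.400000·-1.000000=0.4000; V=0.000000+-0.400000+0.400000=0.0000
k=4 src: inc=0.400000, refl=0.400000·0.200000=0.0800; V=-0.400000+0.400000+0.080000=0.0800
k=5 load: inc=0.080000, refl=0.080000·-1.000000=-0.0800; V=0.000000+0.080000+-0.080000=0.0000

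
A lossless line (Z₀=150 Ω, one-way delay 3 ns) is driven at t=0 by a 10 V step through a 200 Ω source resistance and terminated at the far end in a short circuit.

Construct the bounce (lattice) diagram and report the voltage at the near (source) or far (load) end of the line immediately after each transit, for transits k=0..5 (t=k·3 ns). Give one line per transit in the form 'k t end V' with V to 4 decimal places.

0 0 source 4.2857
1 3 load 0.0000
2 6 source -0.6122
3 9 load 0.0000
4 12 source 0.0875
5 15 load 0.0000

Γ_L=-1.000000, Γ_S=0.142857; launch V₁=10·150/350=4.285714
k=0 src: V=4.2857
k=1 load: inc=4.285714, refl=4.285714·-1.000000=-4.2857; V=0.000000+4.285714+-4.285714=0.0000
k=2 src: inc=-4.285714, refl=-4.285714·0.142857=-0.6122; V=4.285714+-4.285714+-0.612245=-0.6122
k=3 load: inc=-0.612245, refl=-0.612245·-1.000000=0.6122; V=0.000000+-0.612245+0.612245=0.0000
k=4 src: inc=0.612245, refl=0.612245·0.142857=0.0875; V=-0.612245+0.612245+0.087464=0.0875
k=5 load: inc=0.087464, refl=0.087464·-1.000000=-0.0875; V=0.000000+0.087464+-0.087464=0.0000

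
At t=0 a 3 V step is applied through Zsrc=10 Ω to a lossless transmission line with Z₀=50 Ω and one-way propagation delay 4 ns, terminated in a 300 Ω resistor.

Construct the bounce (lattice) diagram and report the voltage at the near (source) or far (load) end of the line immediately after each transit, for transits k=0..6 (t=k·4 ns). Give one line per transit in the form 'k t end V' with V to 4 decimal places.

Γ_L=0.714286, Γ_S=-0.666667; launch V₁=3·50/60=2.500000
k=0 src: V=2.5000
k=1 load: inc=2.500000, refl=2.500000·0.714286=1.7857; V=0.000000+2.500000+1.785714=4.2857
k=2 src: inc=1.785714, refl=1.785714·-0.666667=-1.1905; V=2.500000+1.785714+-1.190476=3.0952
k=3 load: inc=-1.190476, refl=-1.190476·0.714286=-0.8503; V=4.285714+-1.190476+-0.850340=2.2449
k=4 src: inc=-0.850340, refl=-0.850340·-0.666667=0.5669; V=3.095238+-0.850340+0.566893=2.8118
k=5 load: inc=0.566893, refl=0.566893·0.714286=0.4049; V=2.244898+0.566893+0.404924=3.2167
k=6 src: inc=0.404924, refl=0.404924·-0.666667=-0.2699; V=2.811791+0.404924+-0.269949=2.9468

0 0 source 2.5000
1 4 load 4.2857
2 8 source 3.0952
3 12 load 2.2449
4 16 source 2.8118
5 20 load 3.2167
6 24 source 2.9468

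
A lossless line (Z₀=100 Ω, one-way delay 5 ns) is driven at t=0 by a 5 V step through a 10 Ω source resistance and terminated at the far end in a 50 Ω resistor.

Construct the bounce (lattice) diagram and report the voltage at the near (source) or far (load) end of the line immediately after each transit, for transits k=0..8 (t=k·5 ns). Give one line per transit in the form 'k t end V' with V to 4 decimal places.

Γ_L=-0.333333, Γ_S=-0.818182; launch V₁=5·100/110=4.545455
k=0 src: V=4.5455
k=1 load: inc=4.545455, refl=4.545455·-0.333333=-1.5152; V=0.000000+4.545455+-1.515152=3.0303
k=2 src: inc=-1.515152, refl=-1.515152·-0.818182=1.2397; V=4.545455+-1.515152+1.239669=4.2700
k=3 load: inc=1.239669, refl=1.239669·-0.333333=-0.4132; V=3.030303+1.239669+-0.413223=3.8567
k=4 src: inc=-0.413223, refl=-0.413223·-0.818182=0.3381; V=4.269972+-0.413223+0.338092=4.1948
k=5 load: inc=0.338092, refl=0.338092·-0.333333=-0.1127; V=3.856749+0.338092+-0.112697=4.0821
k=6 src: inc=-0.112697, refl=-0.112697·-0.818182=0.0922; V=4.194841+-0.112697+0.092207=4.1744
k=7 load: inc=0.092207, refl=0.092207·-0.333333=-0.0307; V=4.082144+0.092207+-0.030736=4.1436
k=8 src: inc=-0.030736, refl=-0.030736·-0.818182=0.0251; V=4.174351+-0.030736+0.025147=4.1688

0 0 source 4.5455
1 5 load 3.0303
2 10 source 4.2700
3 15 load 3.8567
4 20 source 4.1948
5 25 load 4.0821
6 30 source 4.1744
7 35 load 4.1436
8 40 source 4.1688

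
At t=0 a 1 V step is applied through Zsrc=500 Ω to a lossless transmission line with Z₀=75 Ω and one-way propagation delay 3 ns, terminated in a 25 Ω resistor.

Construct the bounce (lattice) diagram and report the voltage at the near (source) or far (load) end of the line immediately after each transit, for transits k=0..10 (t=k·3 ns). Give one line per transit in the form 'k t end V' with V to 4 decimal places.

0 0 source 0.1304
1 3 load 0.0652
2 6 source 0.0170
3 9 load 0.0411
4 12 source 0.0589
5 15 load 0.0500
6 18 source 0.0434
7 21 load 0.0467
8 24 source 0.0492
9 27 load 0.0479
10 30 source 0.0470

Γ_L=-0.500000, Γ_S=0.739130; launch V₁=1·75/575=0.130435
k=0 src: V=0.1304
k=1 load: inc=0.130435, refl=0.130435·-0.500000=-0.0652; V=0.000000+0.130435+-0.065217=0.0652
k=2 src: inc=-0.065217, refl=-0.065217·0.739130=-0.0482; V=0.130435+-0.065217+-0.048204=0.0170
k=3 load: inc=-0.048204, refl=-0.048204·-0.500000=0.0241; V=0.065217+-0.048204+0.024102=0.0411
k=4 src: inc=0.024102, refl=0.024102·0.739130=0.0178; V=0.017013+0.024102+0.017815=0.0589
k=5 load: inc=0.017815, refl=0.017815·-0.500000=-0.0089; V=0.041115+0.017815+-0.008907=0.0500
k=6 src: inc=-0.008907, refl=-0.008907·0.739130=-0.0066; V=0.058930+-0.008907+-0.006584=0.0434
k=7 load: inc=-0.006584, refl=-0.006584·-0.500000=0.0033; V=0.050023+-0.006584+0.003292=0.0467
k=8 src: inc=0.003292, refl=0.003292·0.739130=0.0024; V=0.043439+0.003292+0.002433=0.0492
k=9 load: inc=0.002433, refl=0.002433·-0.500000=-0.0012; V=0.046731+0.002433+-0.001217=0.0479
k=10 src: inc=-0.001217, refl=-0.001217·0.739130=-0.0009; V=0.049164+-0.001217+-0.000899=0.0470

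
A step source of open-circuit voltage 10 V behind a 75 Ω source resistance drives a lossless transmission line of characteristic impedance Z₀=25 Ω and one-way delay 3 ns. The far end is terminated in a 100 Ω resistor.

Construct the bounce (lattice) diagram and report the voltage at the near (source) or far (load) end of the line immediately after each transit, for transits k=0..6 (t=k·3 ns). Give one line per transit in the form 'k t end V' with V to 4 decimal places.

0 0 source 2.5000
1 3 load 4.0000
2 6 source 4.7500
3 9 load 5.2000
4 12 source 5.4250
5 15 load 5.5600
6 18 source 5.6275

Γ_L=0.600000, Γ_S=0.500000; launch V₁=10·25/100=2.500000
k=0 src: V=2.5000
k=1 load: inc=2.500000, refl=2.500000·0.600000=1.5000; V=0.000000+2.500000+1.500000=4.0000
k=2 src: inc=1.500000, refl=1.500000·0.500000=0.7500; V=2.500000+1.500000+0.750000=4.7500
k=3 load: inc=0.750000, refl=0.750000·0.600000=0.4500; V=4.000000+0.750000+0.450000=5.2000
k=4 src: inc=0.450000, refl=0.450000·0.500000=0.2250; V=4.750000+0.450000+0.225000=5.4250
k=5 load: inc=0.225000, refl=0.225000·0.600000=0.1350; V=5.200000+0.225000+0.135000=5.5600
k=6 src: inc=0.135000, refl=0.135000·0.500000=0.0675; V=5.425000+0.135000+0.067500=5.6275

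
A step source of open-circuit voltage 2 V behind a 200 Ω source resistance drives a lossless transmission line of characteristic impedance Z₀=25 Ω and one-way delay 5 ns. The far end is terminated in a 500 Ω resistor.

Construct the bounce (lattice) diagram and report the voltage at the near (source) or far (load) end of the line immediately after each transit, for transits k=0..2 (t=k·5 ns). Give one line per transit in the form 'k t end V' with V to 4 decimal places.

Γ_L=0.904762, Γ_S=0.777778; launch V₁=2·25/225=0.222222
k=0 src: V=0.2222
k=1 load: inc=0.222222, refl=0.222222·0.904762=0.2011; V=0.000000+0.222222+0.201058=0.4233
k=2 src: inc=0.201058, refl=0.201058·0.777778=0.1564; V=0.222222+0.201058+0.156379=0.5797

0 0 source 0.2222
1 5 load 0.4233
2 10 source 0.5797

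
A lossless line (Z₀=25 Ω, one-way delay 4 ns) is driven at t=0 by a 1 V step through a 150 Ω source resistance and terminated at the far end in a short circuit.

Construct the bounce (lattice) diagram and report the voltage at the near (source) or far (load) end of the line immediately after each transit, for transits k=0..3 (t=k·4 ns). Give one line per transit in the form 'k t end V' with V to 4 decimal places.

0 0 source 0.1429
1 4 load 0.0000
2 8 source -0.1020
3 12 load 0.0000

Γ_L=-1.000000, Γ_S=0.714286; launch V₁=1·25/175=0.142857
k=0 src: V=0.1429
k=1 load: inc=0.142857, refl=0.142857·-1.000000=-0.1429; V=0.000000+0.142857+-0.142857=0.0000
k=2 src: inc=-0.142857, refl=-0.142857·0.714286=-0.1020; V=0.142857+-0.142857+-0.102041=-0.1020
k=3 load: inc=-0.102041, refl=-0.102041·-1.000000=0.1020; V=0.000000+-0.102041+0.102041=0.0000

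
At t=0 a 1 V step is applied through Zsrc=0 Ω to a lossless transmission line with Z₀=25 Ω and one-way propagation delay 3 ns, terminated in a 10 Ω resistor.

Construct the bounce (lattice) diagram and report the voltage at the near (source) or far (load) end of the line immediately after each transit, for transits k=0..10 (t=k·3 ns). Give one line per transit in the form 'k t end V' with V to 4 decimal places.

0 0 source 1.0000
1 3 load 0.5714
2 6 source 1.0000
3 9 load 0.8163
4 12 source 1.0000
5 15 load 0.9213
6 18 source 1.0000
7 21 load 0.9663
8 24 source 1.0000
9 27 load 0.9855
10 30 source 1.0000

Γ_L=-0.428571, Γ_S=-1.000000; launch V₁=1·25/25=1.000000
k=0 src: V=1.0000
k=1 load: inc=1.000000, refl=1.000000·-0.428571=-0.4286; V=0.000000+1.000000+-0.428571=0.5714
k=2 src: inc=-0.428571, refl=-0.428571·-1.000000=0.4286; V=1.000000+-0.428571+0.428571=1.0000
k=3 load: inc=0.428571, refl=0.428571·-0.428571=-0.1837; V=0.571429+0.428571+-0.183673=0.8163
k=4 src: inc=-0.183673, refl=-0.183673·-1.000000=0.1837; V=1.000000+-0.183673+0.183673=1.0000
k=5 load: inc=0.183673, refl=0.183673·-0.428571=-0.0787; V=0.816327+0.183673+-0.078717=0.9213
k=6 src: inc=-0.078717, refl=-0.078717·-1.000000=0.0787; V=1.000000+-0.078717+0.078717=1.0000
k=7 load: inc=0.078717, refl=0.078717·-0.428571=-0.0337; V=0.921283+0.078717+-0.033736=0.9663
k=8 src: inc=-0.033736, refl=-0.033736·-1.000000=0.0337; V=1.000000+-0.033736+0.033736=1.0000
k=9 load: inc=0.033736, refl=0.033736·-0.428571=-0.0145; V=0.966264+0.033736+-0.014458=0.9855
k=10 src: inc=-0.014458, refl=-0.014458·-1.000000=0.0145; V=1.000000+-0.014458+0.014458=1.0000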